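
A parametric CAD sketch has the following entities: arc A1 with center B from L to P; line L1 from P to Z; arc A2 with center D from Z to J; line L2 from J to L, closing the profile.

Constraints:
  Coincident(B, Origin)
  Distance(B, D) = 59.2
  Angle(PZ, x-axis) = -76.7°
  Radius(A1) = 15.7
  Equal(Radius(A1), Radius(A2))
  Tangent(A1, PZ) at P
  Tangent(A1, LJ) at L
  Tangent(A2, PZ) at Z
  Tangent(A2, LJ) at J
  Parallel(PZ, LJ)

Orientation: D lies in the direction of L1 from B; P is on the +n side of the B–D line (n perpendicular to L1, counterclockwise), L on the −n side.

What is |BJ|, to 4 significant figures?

61.25

Tangency of A1 to both parallel lines with radius 15.7 puts P and L at B ± 15.7·n: P = (15.28, 3.612), L = (-15.28, -3.612). Equal radii place Z and J the same way about D: Z = D + 15.7·n = (28.90, -54.00), J = D − 15.7·n = (-1.660, -61.22). Then |BJ| = |J − B| = 61.25.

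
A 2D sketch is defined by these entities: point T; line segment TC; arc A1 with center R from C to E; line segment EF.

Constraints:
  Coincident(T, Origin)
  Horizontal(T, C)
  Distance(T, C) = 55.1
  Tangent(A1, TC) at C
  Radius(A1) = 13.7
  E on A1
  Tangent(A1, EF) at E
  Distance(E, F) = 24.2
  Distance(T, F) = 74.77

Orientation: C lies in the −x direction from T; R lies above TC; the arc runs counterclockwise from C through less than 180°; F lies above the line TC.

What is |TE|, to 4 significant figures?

51.28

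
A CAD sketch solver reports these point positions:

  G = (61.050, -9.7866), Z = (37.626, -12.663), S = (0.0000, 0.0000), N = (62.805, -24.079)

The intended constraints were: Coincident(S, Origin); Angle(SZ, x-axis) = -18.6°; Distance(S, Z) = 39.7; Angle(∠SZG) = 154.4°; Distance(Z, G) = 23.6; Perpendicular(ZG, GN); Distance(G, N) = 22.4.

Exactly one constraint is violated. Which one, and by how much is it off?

Distance(G, N) = 22.4 — off by 8.00.

S = (0.00, 0.00) ✓; SZ at -18.60° ✓; |SZ| = 39.70 ✓; ∠SZG = 154.4° ✓; |ZG| = 23.60 ✓; ∠(ZG, GN) = 90.00° ✓; |GN| = 14.40 ✗.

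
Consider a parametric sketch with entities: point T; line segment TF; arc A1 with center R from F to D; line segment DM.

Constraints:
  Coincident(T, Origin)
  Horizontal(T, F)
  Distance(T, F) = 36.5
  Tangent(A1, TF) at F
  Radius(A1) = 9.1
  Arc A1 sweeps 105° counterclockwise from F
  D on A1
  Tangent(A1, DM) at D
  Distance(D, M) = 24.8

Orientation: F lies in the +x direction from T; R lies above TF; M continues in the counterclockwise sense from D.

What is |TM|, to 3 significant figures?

52.6

T is at the origin; T and F share the same y with |TF| = 36.5 and F on the +x side, so F = (36.5, 0.00). A1 meets TF tangentially, so RF is at right angles to TF, so R = F + (0, 9.1) = (36.5, 9.10). On A1, F sits at bearing -90° from R; a 105° counterclockwise sweep puts D at bearing 15°, so D = R + 9.1·(cos 15°, sin 15°) = (45.3, 11.5). A1 meets DM tangentially, so RD is at right angles to DM, so DM runs along (−sin 15°, cos 15°); with |DM| = 24.8, M = (38.9, 35.4). Then |TM| = |M − T| = 52.6.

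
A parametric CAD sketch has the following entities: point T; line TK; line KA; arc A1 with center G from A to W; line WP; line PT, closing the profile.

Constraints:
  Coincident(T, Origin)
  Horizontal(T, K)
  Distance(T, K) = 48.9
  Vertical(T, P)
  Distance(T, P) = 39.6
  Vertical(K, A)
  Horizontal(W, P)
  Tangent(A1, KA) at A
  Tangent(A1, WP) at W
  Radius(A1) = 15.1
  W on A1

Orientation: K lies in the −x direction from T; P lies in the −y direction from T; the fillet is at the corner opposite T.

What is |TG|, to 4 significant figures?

41.75

T and P share the same x with |TP| = 39.6 and P on the −y side, so P = (0.000, -39.60). The virtual corner opposite T is at (-48.90, -39.60). Since A1 is tangent to KA there, GA ⟂ KA and since A1 is tangent to WP there, GW ⟂ WP, with radius 15.1, so the center G sits 15.1 in from both sides at G = (-33.80, -24.50). Then |TG| = |G − T| = 41.75.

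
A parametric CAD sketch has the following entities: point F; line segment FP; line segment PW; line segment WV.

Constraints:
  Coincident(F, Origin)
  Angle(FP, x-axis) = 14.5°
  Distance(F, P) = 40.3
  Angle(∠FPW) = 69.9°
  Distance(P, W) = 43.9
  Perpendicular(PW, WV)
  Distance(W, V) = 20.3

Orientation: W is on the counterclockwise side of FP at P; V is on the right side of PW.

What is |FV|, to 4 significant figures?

65.45

F is at the origin; FP runs at 14.5° with length 40.3, so P = 40.3·(cos 14.5°, sin 14.5°) = (39.02, 10.09). ∠FPW = 69.9°, so PW runs at 14.5° + (180° − 69.9°) = 124.6° from the x-axis; with |PW| = 43.9, W = P + 43.9·(cos 124.6°, sin 124.6°) = (14.09, 46.23). PW ⟂ WV; with |WV| = 20.3 on the right of PW, V = W + 20.3·(0.8231, 0.5678) = (30.80, 57.75). Then |FV| = |V − F| = 65.45.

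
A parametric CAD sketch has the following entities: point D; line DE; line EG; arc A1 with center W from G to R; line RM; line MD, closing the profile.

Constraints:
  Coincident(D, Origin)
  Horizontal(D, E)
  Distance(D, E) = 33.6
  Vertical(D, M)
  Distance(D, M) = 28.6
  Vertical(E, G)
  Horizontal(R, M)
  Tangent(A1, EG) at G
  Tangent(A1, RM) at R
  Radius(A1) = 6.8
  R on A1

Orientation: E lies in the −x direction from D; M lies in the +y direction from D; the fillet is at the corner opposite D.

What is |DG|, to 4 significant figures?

40.05

D is at the origin; DE is horizontal with |DE| = 33.6 and E on the −x side, so E = (-33.60, 0.000). D and M share the same x with |DM| = 28.6 and M on the +y side, so M = (0.000, 28.60). The virtual corner opposite D is at (-33.60, 28.60). A1 meets EG tangentially, so WG is at right angles to EG and the tangent condition forces WR to be normal to RM, with radius 6.8, so the center W sits 6.8 in from both sides at W = (-26.80, 21.80). That places the tangent points at G = (-33.60, 21.80) on EG and R = (-26.80, 28.60) on RM. Then |DG| = |G − D| = 40.05.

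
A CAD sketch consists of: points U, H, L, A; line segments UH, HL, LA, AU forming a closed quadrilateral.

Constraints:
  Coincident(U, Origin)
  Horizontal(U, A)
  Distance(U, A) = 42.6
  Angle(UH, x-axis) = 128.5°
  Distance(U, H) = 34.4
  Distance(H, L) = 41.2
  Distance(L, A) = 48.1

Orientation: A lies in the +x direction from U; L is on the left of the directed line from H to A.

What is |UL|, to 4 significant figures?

44.45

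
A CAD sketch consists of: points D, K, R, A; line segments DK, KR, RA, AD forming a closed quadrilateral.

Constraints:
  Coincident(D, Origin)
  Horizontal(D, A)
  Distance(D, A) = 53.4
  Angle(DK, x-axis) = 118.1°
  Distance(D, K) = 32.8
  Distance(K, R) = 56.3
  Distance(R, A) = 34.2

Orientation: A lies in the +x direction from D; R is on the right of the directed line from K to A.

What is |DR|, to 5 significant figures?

25.552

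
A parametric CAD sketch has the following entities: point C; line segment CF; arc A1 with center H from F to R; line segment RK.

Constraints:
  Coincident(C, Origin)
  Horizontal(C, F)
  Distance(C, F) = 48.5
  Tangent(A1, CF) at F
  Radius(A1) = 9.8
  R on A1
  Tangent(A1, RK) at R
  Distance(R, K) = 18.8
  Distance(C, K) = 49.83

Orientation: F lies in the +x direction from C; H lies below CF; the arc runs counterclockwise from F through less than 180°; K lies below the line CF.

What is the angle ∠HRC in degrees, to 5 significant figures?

159.98°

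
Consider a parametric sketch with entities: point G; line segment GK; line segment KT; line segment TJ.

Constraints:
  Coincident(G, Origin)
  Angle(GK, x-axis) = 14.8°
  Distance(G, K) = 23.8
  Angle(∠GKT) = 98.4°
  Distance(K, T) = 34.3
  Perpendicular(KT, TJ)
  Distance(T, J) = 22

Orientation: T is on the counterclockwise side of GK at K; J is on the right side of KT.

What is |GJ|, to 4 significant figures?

59.17

∠GKT = 98.4°, so KT runs at 14.8° + (180° − 98.4°) = 96.40° from the x-axis; with |KT| = 34.3, T = K + 34.3·(cos 96.40°, sin 96.40°) = (19.19, 40.17). KT is perpendicular to TJ; with |TJ| = 22.0 on the right of KT, J = T + 22.0·(0.9938, 0.1115) = (41.05, 42.62). Then |GJ| = |J − G| = 59.17.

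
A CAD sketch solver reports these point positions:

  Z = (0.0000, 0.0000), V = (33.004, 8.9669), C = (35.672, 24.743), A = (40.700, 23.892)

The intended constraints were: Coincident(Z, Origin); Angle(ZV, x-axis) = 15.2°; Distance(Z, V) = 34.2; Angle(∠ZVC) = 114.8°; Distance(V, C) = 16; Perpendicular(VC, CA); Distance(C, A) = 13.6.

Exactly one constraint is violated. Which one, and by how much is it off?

Distance(C, A) = 13.6 — off by 8.50.

Z = (0.00, 0.00) ✓; ZV at 15.20° ✓; |ZV| = 34.20 ✓; ∠ZVC = 114.8° ✓; |VC| = 16.00 ✓; ∠(VC, CA) = 90.01° ✓; |CA| = 5.100 ✗.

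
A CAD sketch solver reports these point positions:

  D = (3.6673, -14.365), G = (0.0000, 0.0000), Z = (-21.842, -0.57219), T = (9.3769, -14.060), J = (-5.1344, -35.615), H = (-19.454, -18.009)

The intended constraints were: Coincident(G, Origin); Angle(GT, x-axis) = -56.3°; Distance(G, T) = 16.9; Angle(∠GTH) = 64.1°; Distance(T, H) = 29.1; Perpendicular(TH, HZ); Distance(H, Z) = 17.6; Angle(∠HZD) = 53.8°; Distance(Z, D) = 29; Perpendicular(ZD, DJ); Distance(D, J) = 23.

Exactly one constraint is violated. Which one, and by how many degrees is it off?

Perpendicular(ZD, DJ) — off by 5.90°.

G = (0.00, 0.00) ✓; GT at -56.30° ✓; |GT| = 16.90 ✓; ∠GTH = 64.10° ✓; |TH| = 29.10 ✓; ∠(TH, HZ) = 90.00° ✓; |HZ| = 17.60 ✓; ∠HZD = 53.80° ✓; |ZD| = 29.00 ✓; ∠(ZD, DJ) = 84.10° ✗; |DJ| = 23.00 ✓.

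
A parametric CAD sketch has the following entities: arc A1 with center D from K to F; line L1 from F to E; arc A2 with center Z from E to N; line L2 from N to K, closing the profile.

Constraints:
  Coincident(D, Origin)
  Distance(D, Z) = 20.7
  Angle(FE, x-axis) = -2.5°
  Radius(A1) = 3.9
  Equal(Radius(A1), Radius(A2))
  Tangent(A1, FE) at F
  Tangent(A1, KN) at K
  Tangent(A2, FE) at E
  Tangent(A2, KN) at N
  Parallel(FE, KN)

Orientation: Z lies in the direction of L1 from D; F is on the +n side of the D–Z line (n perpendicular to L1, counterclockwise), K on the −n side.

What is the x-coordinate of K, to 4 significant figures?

-0.1701

D is at the origin and Z lies 20.7 along u from D, so Z = 20.7·u = (20.68, -0.9029). Tangency of A1 to both parallel lines with radius 3.9 puts F and K at D ± 3.9·n: F = (0.1701, 3.896), K = (-0.1701, -3.896). So K.x = -0.1701.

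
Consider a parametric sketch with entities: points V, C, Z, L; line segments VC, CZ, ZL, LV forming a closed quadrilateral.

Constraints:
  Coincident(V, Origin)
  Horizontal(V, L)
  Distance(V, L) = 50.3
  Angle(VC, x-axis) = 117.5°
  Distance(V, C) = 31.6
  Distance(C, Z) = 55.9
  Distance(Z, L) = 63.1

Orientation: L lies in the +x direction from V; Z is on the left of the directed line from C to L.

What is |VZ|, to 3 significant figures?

67.7

Checks: |CZ| = 55.90 ✓; |ZL| = 63.10 ✓.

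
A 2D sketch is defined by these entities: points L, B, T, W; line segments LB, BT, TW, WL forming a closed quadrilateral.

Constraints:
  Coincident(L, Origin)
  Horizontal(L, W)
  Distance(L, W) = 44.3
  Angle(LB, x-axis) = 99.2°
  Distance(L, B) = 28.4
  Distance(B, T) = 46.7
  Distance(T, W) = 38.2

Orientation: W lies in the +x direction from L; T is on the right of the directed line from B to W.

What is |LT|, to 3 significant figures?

19.1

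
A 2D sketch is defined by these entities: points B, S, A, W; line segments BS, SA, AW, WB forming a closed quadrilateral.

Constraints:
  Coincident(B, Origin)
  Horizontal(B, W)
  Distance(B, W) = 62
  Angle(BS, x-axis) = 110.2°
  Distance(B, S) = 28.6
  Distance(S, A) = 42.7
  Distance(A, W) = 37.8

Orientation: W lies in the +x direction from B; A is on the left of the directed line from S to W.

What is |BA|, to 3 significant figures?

40.5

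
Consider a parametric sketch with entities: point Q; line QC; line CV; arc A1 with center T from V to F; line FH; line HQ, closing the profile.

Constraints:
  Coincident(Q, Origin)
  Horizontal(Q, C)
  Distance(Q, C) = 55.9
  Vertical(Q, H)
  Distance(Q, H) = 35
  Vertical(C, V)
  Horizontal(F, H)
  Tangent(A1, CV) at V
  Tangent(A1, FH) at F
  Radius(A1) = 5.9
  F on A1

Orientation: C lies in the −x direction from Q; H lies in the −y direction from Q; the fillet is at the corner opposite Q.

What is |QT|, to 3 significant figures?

57.9

Q is at the origin; QC is horizontal with |QC| = 55.9 and C on the −x side, so C = (-55.9, 0.00). QH is vertical with |QH| = 35.0 and H on the −y side, so H = (0.00, -35.0). The virtual corner opposite Q is at (-55.9, -35.0). A1 meets CV tangentially, so TV is at right angles to CV and A1 meets FH tangentially, so TF is at right angles to FH, with radius 5.9, so the center T sits 5.9 in from both sides at T = (-50.0, -29.1). Then |QT| = |T − Q| = 57.9.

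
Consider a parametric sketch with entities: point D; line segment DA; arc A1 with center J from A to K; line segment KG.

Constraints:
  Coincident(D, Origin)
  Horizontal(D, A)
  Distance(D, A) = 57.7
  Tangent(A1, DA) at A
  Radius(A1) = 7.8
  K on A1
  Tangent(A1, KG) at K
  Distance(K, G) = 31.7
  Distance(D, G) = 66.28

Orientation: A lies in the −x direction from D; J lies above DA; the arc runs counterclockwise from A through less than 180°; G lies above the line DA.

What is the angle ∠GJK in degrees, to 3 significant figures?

76.2°

Checks: |JK| = 7.800 ✓; ∠(JK, KG) = 90.00° ✓; |KG| = 31.70 ✓; |DG| = 66.28 ✓.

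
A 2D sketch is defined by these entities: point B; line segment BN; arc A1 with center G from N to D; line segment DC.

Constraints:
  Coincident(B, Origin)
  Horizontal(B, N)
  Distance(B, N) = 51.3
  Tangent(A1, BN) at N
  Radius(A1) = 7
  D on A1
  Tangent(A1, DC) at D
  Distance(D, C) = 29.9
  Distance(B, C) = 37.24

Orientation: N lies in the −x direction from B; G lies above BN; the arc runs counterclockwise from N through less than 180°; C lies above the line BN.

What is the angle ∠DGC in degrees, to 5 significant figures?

76.824°

B is at the origin; B and N share the same y with |BN| = 51.3 and N on the −x side, so N = (-51.300, 0.0000). The tangent condition forces GN to be normal to BN, so G = N + (0, 7) = (-51.300, 7.0000). Since GD ⟂ DC (tangency), |GC| = √(7.0² + 29.9²) = 30.708 regardless of where D sits on A1. So C lies on both circle(B, 37.24) and circle(G, 30.708); the above-BN intersection is C = (-26.946, 25.705). D is the foot of the tangent from C: D = (-45.883, 2.5665).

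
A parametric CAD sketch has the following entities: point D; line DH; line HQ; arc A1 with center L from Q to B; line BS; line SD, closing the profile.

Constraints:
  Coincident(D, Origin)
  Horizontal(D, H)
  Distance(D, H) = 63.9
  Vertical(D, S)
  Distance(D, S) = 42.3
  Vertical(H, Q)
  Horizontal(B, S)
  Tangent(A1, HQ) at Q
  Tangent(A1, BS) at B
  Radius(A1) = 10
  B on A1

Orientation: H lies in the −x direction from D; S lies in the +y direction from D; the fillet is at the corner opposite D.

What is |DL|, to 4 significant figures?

62.84

D is at the origin; D and H share the same y with |DH| = 63.9 and H on the −x side, so H = (-63.90, 0.000). DS is vertical with |DS| = 42.3 and S on the +y side, so S = (0.000, 42.30). The virtual corner opposite D is at (-63.90, 42.30). Tangency of A1 to HQ means the radius LQ is perpendicular to HQ and since A1 is tangent to BS there, LB ⟂ BS, with radius 10.0, so the center L sits 10.0 in from both sides at L = (-53.90, 32.30). Then |DL| = |L − D| = 62.84.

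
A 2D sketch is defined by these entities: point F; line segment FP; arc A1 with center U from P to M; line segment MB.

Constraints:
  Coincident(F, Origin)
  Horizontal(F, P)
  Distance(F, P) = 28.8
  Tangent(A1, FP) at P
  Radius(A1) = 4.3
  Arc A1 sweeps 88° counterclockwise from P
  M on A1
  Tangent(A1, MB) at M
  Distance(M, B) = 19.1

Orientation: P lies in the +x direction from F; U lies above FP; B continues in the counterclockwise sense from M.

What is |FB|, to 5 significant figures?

40.988

On A1, P sits at bearing -90° from U; an 88° counterclockwise sweep puts M at bearing -2°, so M = U + 4.3·(cos -2°, sin -2°) = (33.097, 4.1499). The tangent condition forces UM to be normal to MB, so MB runs along (−sin -2°, cos -2°); with |MB| = 19.1, B = (33.764, 23.238). Then |FB| = |B − F| = 40.988.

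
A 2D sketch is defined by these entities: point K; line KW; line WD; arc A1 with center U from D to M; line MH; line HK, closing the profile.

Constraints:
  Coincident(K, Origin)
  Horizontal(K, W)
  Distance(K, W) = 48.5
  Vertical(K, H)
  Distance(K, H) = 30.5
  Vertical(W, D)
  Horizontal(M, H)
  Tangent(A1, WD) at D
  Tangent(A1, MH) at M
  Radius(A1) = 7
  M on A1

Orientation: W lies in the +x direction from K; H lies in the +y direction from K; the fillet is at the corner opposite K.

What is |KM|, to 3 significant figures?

51.5

K is at the origin; KW is horizontal with |KW| = 48.5 and W on the +x side, so W = (48.5, 0.00). K and H share the same x with |KH| = 30.5 and H on the +y side, so H = (0.00, 30.5). The virtual corner opposite K is at (48.5, 30.5). The tangent condition forces UD to be normal to WD and the tangent condition forces UM to be normal to MH, with radius 7.0, so the center U sits 7.0 in from both sides at U = (41.5, 23.5). That places the tangent points at D = (48.5, 23.5) on WD and M = (41.5, 30.5) on MH. Then |KM| = |M − K| = 51.5.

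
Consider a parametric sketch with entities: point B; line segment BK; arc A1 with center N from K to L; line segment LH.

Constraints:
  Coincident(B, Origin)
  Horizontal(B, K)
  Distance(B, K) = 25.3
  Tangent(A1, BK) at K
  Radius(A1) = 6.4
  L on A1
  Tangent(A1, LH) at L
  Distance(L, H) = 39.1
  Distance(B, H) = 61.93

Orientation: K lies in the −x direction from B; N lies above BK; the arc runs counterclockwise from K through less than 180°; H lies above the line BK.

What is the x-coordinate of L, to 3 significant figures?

-20.8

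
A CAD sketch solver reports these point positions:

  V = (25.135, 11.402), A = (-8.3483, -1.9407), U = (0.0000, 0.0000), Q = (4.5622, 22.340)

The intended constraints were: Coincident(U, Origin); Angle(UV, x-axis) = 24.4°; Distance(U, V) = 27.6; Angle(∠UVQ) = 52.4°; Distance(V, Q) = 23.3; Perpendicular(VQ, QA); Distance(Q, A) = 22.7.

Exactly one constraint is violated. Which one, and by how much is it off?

Distance(Q, A) = 22.7 — off by 4.80.

U = (0.00, 0.00) ✓; UV at 24.40° ✓; |UV| = 27.60 ✓; ∠UVQ = 52.40° ✓; |VQ| = 23.30 ✓; ∠(VQ, QA) = 90.00° ✓; |QA| = 27.50 ✗.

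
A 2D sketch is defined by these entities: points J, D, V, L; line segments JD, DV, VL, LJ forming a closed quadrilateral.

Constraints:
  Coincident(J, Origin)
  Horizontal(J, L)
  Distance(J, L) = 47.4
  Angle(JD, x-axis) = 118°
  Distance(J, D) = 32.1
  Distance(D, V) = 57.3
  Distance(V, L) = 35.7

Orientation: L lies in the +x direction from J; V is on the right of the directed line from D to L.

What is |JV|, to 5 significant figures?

25.631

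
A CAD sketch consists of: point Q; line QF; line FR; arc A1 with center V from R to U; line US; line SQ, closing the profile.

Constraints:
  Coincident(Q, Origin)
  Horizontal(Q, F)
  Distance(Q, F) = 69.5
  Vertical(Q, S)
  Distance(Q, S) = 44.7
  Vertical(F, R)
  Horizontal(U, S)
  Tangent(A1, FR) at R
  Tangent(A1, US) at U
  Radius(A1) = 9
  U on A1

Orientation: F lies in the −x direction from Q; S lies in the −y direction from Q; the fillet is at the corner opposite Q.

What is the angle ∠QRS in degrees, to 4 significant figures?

34.57°

Q is at the origin; Q and F share the same y with |QF| = 69.5 and F on the −x side, so F = (-69.50, 0.000). QS is vertical with |QS| = 44.7 and S on the −y side, so S = (0.000, -44.70). The virtual corner opposite Q is at (-69.50, -44.70). A1 meets FR tangentially, so VR is at right angles to FR and A1 meets US tangentially, so VU is at right angles to US, with radius 9.0, so the center V sits 9.0 in from both sides at V = (-60.50, -35.70). That places the tangent points at R = (-69.50, -35.70) on FR and U = (-60.50, -44.70) on US. Then cos ∠QRS = RQ·RS / (|RQ||RS|), giving 34.57°.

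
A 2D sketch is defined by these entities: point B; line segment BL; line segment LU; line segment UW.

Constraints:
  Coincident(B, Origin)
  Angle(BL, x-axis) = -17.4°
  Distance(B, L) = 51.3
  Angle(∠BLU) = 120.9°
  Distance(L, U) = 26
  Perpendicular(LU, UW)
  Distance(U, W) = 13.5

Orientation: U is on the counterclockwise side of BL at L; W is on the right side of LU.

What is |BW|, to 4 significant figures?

77.77

B is at the origin; BL runs at -17.4° with length 51.3, so L = 51.3·(cos -17.4°, sin -17.4°) = (48.95, -15.34). ∠BLU = 120.9°, so LU runs at -17.4° + (180° − 120.9°) = 41.70° from the x-axis; with |LU| = 26.0, U = L + 26.0·(cos 41.70°, sin 41.70°) = (68.37, 1.955). The perpendicularity gives UW at right angles to LU; with |UW| = 13.5 on the right of LU, W = U + 13.5·(0.6652, -0.7466) = (77.35, -8.124). Then |BW| = |W − B| = 77.77.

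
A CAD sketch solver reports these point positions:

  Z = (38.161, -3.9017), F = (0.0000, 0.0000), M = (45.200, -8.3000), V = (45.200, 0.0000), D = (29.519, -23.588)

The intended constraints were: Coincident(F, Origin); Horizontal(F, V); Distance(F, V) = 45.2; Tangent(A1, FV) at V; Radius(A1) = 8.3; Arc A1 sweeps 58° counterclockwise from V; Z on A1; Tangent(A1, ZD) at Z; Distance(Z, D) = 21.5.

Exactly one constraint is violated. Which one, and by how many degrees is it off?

Tangent(A1, ZD) at Z — off by 8.30°.

F = (0.00, 0.00) ✓; F.y = 0.00, V.y = 0.00 ✓; |FV| = 45.20 ✓; ∠(MV, VF) = 90.00° ✓; |MV| = 8.300 ✓; bearing(M→Z) − bearing(M→V) = 58.00° ✓; |MZ| = 8.300 ✓; ∠(MZ, ZD) = 81.70° ✗; |ZD| = 21.50 ✓.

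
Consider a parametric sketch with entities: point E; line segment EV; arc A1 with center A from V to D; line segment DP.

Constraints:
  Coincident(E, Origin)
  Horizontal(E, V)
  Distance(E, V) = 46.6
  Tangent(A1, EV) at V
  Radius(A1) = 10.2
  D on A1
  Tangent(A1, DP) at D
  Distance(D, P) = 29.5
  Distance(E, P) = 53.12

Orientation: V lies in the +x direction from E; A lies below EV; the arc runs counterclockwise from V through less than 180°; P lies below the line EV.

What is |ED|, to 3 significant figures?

37.7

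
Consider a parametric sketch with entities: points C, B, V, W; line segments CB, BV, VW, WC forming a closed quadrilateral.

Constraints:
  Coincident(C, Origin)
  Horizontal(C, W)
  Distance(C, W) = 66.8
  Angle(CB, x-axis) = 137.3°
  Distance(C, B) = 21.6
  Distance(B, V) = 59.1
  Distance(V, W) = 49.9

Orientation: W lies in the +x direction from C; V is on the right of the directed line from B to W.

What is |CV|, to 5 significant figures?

37.550

Checks: |BV| = 59.10 ✓; |VW| = 49.90 ✓.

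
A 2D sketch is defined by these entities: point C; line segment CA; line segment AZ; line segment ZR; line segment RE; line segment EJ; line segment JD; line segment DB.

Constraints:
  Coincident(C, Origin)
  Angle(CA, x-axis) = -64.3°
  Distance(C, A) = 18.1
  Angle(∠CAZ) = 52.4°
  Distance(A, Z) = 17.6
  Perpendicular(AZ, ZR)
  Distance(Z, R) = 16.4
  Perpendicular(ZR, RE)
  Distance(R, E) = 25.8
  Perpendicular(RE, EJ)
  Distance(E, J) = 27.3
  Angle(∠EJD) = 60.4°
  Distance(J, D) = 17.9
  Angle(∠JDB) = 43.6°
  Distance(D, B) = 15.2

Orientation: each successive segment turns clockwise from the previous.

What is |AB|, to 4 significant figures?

7.560

C is at the origin; CA runs at -64.3° with length 18.1, so A = (7.849, -16.31). ∠CAZ = 52.4° gives AZ at 168.1° from the x-axis; with |AZ| = 17.6, Z = (-9.373, -12.68). The perpendicularity gives ZR at right angles to AZ, so ZR runs at 78.10°; with |ZR| = 16.4, R = (-5.991, 3.367). ZR ⟂ RE, so RE runs at -11.90°; with |RE| = 25.8, E = (19.25, -1.953). RE is perpendicular to EJ, so EJ runs at -101.9°; with |EJ| = 27.3, J = (13.63, -28.67). ∠EJD = 60.4° gives JD at 138.5° from the x-axis; with |JD| = 17.9, D = (0.2191, -16.81). ∠JDB = 43.6° gives DB at 2.100° from the x-axis; with |DB| = 15.2, B = (15.41, -16.25). Then |AB| = |B − A| = 7.560.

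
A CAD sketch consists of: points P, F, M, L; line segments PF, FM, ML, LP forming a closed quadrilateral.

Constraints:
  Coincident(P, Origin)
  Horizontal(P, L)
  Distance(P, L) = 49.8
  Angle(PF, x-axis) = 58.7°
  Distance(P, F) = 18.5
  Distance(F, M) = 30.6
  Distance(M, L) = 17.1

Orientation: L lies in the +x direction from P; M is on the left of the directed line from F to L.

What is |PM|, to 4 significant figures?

42.58

Checks: |FM| = 30.60 ✓; |ML| = 17.10 ✓.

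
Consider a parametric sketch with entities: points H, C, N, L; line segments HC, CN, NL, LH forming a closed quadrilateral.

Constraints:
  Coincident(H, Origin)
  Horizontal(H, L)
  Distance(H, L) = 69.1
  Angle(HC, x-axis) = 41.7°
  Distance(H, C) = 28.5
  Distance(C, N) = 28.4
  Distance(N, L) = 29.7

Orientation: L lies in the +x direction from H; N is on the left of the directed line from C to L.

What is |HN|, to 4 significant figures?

54.27

H is at the origin; H and L share the same y with |HL| = 69.1 and L in +x, so L = (69.1, 0). HC runs at 41.7° with |HC| = 28.5, so C = (21.28, 18.96). N is determined by |CN| = 28.4 and |NL| = 29.7 together: it lies at the intersection of circle(C, 28.4) and circle(L, 29.7). With |CL| = 51.44, the foot of the radical line on CL is 24.99 from C and the perpendicular offset is √(28.4² − 24.99²) = 13.50. Taking the left-of-CL solution: N = (49.48, 22.30).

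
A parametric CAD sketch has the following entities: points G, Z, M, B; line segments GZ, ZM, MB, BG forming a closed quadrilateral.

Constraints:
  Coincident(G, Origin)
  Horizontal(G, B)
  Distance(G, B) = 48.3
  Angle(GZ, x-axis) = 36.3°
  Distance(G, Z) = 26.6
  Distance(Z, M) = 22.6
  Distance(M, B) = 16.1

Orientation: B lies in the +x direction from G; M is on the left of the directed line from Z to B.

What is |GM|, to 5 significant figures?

46.693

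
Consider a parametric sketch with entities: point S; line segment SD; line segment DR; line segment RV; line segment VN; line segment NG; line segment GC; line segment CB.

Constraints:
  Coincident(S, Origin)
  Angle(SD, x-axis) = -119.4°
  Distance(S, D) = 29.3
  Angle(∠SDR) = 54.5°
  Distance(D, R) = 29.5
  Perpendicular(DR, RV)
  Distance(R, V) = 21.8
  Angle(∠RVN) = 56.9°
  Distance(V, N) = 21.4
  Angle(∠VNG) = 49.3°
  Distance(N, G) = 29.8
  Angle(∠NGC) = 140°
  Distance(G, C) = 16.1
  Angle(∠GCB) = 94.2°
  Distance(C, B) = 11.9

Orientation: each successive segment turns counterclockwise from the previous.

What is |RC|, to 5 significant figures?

26.740

∠VNG = 49.3° gives NG at -10.100° from the x-axis; with |NG| = 29.8, G = (25.387, -19.467). ∠NGC = 140.0° gives GC at 29.900° from the x-axis; with |GC| = 16.1, C = (39.344, -11.441). Then |RC| = |C − R| = 26.740.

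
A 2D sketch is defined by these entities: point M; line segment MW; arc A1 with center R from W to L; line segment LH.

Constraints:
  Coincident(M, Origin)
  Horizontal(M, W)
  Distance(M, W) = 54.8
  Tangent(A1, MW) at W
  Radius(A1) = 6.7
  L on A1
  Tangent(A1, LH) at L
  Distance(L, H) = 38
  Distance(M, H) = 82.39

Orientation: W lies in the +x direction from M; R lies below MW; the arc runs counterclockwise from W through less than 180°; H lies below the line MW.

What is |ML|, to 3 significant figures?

50.4

Checks: M.y = 0.00, W.y = 0.00 ✓; |RL| = 6.700 ✓; ∠(RL, LH) = 90.00° ✓; |LH| = 38.00 ✓; |MH| = 82.39 ✓.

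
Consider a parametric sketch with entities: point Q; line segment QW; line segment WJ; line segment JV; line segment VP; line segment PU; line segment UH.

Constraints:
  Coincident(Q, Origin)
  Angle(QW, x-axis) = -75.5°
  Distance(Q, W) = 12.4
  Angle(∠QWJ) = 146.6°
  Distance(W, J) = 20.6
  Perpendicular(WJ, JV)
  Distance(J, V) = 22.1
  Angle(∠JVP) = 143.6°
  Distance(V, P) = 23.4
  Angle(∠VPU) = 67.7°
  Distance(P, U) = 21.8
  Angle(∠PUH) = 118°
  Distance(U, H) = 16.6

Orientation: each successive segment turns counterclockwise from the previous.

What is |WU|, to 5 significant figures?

22.779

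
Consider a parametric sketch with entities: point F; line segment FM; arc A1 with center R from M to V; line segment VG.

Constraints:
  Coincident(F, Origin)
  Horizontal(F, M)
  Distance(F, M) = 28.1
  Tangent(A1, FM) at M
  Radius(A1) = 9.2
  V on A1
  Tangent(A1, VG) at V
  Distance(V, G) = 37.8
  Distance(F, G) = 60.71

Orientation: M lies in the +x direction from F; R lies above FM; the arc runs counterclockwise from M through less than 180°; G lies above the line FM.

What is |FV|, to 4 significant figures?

38.31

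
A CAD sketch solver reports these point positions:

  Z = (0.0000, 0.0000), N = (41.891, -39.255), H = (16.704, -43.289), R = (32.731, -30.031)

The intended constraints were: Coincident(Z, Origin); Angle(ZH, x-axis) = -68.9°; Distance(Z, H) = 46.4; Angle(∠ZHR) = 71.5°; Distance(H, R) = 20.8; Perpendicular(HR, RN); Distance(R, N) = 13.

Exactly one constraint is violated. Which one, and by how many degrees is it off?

Perpendicular(HR, RN) — off by 5.20°.

Z = (0.00, 0.00) ✓; ZH at -68.90° ✓; |ZH| = 46.40 ✓; ∠ZHR = 71.50° ✓; |HR| = 20.80 ✓; ∠(HR, RN) = 84.80° ✗; |RN| = 13.00 ✓.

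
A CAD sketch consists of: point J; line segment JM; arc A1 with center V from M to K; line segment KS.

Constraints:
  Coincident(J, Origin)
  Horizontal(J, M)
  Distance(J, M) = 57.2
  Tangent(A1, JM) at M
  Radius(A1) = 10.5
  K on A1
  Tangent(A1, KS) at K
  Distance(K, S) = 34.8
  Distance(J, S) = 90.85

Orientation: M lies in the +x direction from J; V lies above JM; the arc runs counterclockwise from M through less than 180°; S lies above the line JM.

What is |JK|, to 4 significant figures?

66.51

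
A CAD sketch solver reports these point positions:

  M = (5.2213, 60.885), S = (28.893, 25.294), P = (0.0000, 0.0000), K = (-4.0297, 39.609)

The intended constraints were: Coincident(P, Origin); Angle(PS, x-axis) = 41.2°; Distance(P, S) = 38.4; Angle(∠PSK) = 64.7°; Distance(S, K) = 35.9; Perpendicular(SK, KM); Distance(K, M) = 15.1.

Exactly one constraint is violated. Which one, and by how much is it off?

Distance(K, M) = 15.1 — off by 8.10.

P = (0.00, 0.00) ✓; PS at 41.20° ✓; |PS| = 38.40 ✓; ∠PSK = 64.70° ✓; |SK| = 35.90 ✓; ∠(SK, KM) = 90.00° ✓; |KM| = 23.20 ✗.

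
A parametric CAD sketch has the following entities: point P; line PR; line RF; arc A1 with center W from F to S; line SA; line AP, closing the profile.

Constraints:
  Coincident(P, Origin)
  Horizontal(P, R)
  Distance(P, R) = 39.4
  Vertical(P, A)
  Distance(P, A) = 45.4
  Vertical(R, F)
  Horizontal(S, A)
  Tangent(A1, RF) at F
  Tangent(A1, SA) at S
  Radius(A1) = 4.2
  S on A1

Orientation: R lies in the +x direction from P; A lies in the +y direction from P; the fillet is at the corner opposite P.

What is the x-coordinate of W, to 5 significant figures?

35.200

P and A share the same x with |PA| = 45.4 and A on the +y side, so A = (0.0000, 45.400). The virtual corner opposite P is at (39.400, 45.400). Since A1 is tangent to RF there, WF ⟂ RF and A1 meets SA tangentially, so WS is at right angles to SA, with radius 4.2, so the center W sits 4.2 in from both sides at W = (35.200, 41.200). So W.x = 35.200.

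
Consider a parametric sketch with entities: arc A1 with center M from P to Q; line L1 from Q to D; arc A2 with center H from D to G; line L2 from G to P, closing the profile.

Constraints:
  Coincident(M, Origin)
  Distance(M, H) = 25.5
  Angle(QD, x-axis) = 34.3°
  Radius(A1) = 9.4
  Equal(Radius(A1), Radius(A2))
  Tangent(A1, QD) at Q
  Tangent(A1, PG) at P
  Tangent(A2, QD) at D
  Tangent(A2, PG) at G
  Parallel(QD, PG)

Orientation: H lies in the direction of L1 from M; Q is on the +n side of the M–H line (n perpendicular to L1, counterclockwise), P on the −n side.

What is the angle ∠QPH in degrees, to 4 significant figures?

69.76°

The slot axis is L1's direction at 34.3°, so u = (cos 34.3°, sin 34.3°) = (0.8261, 0.5635) and n = (−sin 34.3°, cos 34.3°) = (-0.5635, 0.8261). M is at the origin and H lies 25.5 along u from M, so H = 25.5·u = (21.07, 14.37). Tangency of A1 to both parallel lines with radius 9.4 puts Q and P at M ± 9.4·n: Q = (-5.297, 7.765), P = (5.297, -7.765). Then cos ∠QPH = PQ·PH / (|PQ||PH|), giving 69.76°.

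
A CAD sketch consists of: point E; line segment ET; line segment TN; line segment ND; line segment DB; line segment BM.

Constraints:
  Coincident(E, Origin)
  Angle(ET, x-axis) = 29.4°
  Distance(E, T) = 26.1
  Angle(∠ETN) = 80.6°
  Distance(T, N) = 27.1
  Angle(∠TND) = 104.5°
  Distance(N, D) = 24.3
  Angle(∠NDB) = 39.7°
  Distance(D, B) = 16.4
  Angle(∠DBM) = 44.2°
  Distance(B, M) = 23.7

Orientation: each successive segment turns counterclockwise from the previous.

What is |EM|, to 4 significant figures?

41.95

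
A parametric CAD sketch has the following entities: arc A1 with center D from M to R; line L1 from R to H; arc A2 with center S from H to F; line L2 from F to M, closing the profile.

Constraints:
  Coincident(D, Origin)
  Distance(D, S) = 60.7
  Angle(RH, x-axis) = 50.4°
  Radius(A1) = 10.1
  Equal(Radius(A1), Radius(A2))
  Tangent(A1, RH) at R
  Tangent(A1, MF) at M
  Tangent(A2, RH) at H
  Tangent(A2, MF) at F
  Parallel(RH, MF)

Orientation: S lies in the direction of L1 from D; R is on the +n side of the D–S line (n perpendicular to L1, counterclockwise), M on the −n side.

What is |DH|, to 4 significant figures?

61.53

The slot axis is L1's direction at 50.4°, so u = (cos 50.4°, sin 50.4°) = (0.6374, 0.7705) and n = (−sin 50.4°, cos 50.4°) = (-0.7705, 0.6374). D is at the origin and S lies 60.7 along u from D, so S = 60.7·u = (38.69, 46.77). Tangency of A1 to both parallel lines with radius 10.1 puts R and M at D ± 10.1·n: R = (-7.782, 6.438), M = (7.782, -6.438). Equal radii place H and F the same way about S: H = S + 10.1·n = (30.91, 53.21), F = S − 10.1·n = (46.47, 40.33). Then |DH| = |H − D| = 61.53.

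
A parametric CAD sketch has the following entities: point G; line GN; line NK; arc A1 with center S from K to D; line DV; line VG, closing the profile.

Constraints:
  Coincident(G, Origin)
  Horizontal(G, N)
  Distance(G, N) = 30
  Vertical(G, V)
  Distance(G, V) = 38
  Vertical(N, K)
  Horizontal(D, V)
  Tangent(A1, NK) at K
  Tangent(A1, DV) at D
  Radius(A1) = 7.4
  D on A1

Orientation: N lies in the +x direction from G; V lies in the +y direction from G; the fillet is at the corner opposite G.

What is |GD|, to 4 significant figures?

44.21

G is at the origin; GN is horizontal with |GN| = 30.0 and N on the +x side, so N = (30.00, 0.000). G and V share the same x with |GV| = 38.0 and V on the +y side, so V = (0.000, 38.00). The virtual corner opposite G is at (30.00, 38.00). A1 meets NK tangentially, so SK is at right angles to NK and A1 meets DV tangentially, so SD is at right angles to DV, with radius 7.4, so the center S sits 7.4 in from both sides at S = (22.60, 30.60). That places the tangent points at K = (30.00, 30.60) on NK and D = (22.60, 38.00) on DV. Then |GD| = |D − G| = 44.21.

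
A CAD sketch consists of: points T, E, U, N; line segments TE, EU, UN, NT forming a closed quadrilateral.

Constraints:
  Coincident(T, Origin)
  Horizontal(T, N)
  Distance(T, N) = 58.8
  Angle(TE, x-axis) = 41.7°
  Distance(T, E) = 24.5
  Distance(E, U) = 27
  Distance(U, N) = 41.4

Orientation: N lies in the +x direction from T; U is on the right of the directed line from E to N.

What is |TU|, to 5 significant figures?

21.635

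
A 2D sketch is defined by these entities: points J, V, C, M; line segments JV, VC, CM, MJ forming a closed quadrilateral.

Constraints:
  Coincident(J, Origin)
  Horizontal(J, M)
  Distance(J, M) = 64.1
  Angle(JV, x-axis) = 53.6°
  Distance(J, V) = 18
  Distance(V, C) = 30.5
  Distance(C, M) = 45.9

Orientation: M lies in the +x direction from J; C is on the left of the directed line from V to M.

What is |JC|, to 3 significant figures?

48.2

J is at the origin; JM is horizontal with |JM| = 64.1 and M in +x, so M = (64.1, 0). JV runs at 53.6° with |JV| = 18.0, so V = (10.7, 14.5). C is determined by |VC| = 30.5 and |CM| = 45.9 together: it lies at the intersection of circle(V, 30.5) and circle(M, 45.9). With |VM| = 55.3, the foot of the radical line on VM is 17.0 from V and the perpendicular offset is √(30.5² − 17.0²) = 25.3. Taking the left-of-VM solution: C = (33.8, 34.4).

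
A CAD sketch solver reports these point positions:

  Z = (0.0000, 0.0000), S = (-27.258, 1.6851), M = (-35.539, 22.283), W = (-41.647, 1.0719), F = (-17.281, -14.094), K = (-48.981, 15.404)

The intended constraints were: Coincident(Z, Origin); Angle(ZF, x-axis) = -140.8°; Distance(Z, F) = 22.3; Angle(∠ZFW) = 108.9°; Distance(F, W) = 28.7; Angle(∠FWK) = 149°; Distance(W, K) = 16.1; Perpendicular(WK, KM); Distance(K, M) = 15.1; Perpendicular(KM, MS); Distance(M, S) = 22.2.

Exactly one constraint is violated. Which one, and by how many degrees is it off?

Perpendicular(KM, MS) — off by 5.20°.

Z = (0.00, 0.00) ✓; ZF at -140.8° ✓; |ZF| = 22.30 ✓; ∠ZFW = 108.9° ✓; |FW| = 28.70 ✓; ∠FWK = 149.0° ✓; |WK| = 16.10 ✓; ∠(WK, KM) = 90.00° ✓; |KM| = 15.10 ✓; ∠(KM, MS) = 95.20° ✗; |MS| = 22.20 ✓.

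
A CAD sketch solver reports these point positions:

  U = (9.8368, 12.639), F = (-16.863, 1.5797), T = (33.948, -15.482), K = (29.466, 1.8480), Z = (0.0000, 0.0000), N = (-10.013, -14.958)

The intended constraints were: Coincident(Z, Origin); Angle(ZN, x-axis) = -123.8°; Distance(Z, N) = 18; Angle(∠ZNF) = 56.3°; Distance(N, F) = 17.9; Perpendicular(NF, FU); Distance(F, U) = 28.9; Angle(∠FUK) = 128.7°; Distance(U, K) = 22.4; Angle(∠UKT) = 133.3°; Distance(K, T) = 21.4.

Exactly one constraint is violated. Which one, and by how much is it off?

Distance(K, T) = 21.4 — off by 3.50.

Z = (0.00, 0.00) ✓; ZN at -123.8° ✓; |ZN| = 18.00 ✓; ∠ZNF = 56.30° ✓; |NF| = 17.90 ✓; ∠(NF, FU) = 90.00° ✓; |FU| = 28.90 ✓; ∠FUK = 128.7° ✓; |UK| = 22.40 ✓; ∠UKT = 133.3° ✓; |KT| = 17.90 ✗.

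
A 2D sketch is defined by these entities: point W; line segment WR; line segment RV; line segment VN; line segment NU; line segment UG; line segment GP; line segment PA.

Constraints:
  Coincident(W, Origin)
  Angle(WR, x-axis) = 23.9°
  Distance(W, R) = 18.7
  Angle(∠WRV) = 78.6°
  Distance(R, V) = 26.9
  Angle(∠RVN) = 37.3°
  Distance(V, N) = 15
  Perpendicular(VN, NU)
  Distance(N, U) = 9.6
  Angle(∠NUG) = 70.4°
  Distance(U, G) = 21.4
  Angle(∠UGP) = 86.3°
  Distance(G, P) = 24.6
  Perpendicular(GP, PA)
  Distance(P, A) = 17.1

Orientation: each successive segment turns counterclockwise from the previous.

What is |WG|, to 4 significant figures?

34.85

W is at the origin; WR runs at 23.9° with length 18.7, so R = (17.10, 7.576). ∠WRV = 78.6° gives RV at 125.3° from the x-axis; with |RV| = 26.9, V = (1.552, 29.53). ∠RVN = 37.3° gives VN at -92.00° from the x-axis; with |VN| = 15.0, N = (1.029, 14.54). VN is perpendicular to NU, so NU runs at -2.000°; with |NU| = 9.6, U = (10.62, 14.20). ∠NUG = 70.4° gives UG at 107.6° from the x-axis; with |UG| = 21.4, G = (4.152, 34.60). Then |WG| = |G − W| = 34.85.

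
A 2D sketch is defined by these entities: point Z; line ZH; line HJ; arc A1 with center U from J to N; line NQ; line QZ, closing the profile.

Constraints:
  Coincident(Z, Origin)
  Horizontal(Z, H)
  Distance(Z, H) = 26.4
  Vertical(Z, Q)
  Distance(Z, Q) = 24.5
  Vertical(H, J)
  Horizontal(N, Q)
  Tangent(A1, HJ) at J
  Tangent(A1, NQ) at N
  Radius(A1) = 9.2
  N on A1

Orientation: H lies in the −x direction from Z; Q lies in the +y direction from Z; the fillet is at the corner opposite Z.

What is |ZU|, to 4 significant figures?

23.02

Z is at the origin; Z and H share the same y with |ZH| = 26.4 and H on the −x side, so H = (-26.40, 0.000). Z and Q share the same x with |ZQ| = 24.5 and Q on the +y side, so Q = (0.000, 24.50). The virtual corner opposite Z is at (-26.40, 24.50). Since A1 is tangent to HJ there, UJ ⟂ HJ and tangency of A1 to NQ means the radius UN is perpendicular to NQ, with radius 9.2, so the center U sits 9.2 in from both sides at U = (-17.20, 15.30). Then |ZU| = |U − Z| = 23.02.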